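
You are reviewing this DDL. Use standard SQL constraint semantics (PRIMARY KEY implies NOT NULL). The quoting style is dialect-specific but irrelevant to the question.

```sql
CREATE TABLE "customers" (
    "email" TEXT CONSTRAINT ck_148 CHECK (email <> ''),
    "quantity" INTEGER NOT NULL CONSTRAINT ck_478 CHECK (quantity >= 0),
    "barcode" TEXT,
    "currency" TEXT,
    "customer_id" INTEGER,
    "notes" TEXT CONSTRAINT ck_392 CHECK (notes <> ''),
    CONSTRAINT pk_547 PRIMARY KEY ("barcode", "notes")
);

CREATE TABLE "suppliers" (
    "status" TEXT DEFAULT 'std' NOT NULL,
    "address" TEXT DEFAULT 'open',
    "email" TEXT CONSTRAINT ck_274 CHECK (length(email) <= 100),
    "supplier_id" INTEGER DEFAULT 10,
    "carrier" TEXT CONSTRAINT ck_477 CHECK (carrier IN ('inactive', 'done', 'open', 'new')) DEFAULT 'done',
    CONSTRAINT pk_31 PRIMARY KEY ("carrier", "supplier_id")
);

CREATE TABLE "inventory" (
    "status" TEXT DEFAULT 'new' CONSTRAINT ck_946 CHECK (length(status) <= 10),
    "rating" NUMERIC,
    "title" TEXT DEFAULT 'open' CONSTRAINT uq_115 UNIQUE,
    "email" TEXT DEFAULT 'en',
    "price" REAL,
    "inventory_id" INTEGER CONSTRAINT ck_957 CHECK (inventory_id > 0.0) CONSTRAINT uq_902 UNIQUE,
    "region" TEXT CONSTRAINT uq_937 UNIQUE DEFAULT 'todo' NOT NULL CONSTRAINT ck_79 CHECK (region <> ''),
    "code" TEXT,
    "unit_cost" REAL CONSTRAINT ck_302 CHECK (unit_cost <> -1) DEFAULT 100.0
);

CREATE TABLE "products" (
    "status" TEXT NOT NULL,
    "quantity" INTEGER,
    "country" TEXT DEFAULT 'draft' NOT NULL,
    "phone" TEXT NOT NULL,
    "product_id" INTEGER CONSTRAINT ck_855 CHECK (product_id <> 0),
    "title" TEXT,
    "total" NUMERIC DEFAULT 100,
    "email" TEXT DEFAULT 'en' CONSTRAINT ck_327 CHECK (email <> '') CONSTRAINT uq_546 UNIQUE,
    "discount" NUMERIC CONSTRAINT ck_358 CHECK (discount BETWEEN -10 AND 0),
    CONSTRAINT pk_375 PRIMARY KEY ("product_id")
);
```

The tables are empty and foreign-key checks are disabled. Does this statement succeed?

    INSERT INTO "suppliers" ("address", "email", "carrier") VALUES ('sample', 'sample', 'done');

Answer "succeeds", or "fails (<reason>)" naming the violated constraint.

succeeds

NOT NULL columns: carrier is supplied; status defaults to 'std'; supplier_id defaults to 10.
CHECK constraints: 'sample' satisfies (length(email) <= 100); 'done' satisfies (carrier IN ('inactive', 'done', 'open', 'new')).
No constraint is violated.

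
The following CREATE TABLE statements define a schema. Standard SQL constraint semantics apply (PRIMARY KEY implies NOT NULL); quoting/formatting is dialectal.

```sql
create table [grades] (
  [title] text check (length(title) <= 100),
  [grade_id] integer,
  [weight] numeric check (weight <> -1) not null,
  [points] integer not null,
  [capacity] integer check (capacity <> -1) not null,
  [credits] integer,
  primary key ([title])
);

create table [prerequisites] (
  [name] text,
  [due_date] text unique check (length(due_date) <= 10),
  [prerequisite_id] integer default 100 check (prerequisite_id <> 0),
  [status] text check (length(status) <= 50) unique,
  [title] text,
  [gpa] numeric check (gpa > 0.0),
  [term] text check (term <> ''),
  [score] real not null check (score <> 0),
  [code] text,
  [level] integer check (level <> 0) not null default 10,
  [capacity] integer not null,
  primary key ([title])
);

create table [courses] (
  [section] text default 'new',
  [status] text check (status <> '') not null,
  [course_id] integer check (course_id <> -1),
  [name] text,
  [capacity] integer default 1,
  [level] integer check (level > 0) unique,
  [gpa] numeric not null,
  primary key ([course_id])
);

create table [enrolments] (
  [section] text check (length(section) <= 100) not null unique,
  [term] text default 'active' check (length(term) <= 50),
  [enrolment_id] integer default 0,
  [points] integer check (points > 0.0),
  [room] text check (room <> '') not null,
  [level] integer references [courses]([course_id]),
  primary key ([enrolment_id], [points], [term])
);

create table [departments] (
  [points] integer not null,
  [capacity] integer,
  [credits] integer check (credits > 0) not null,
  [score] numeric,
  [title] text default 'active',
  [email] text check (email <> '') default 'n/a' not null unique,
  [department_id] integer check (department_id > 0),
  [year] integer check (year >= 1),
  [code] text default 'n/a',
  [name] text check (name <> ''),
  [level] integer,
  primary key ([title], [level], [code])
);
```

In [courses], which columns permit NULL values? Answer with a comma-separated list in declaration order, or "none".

section, name, capacity, level

- section: DEFAULT only fills an omitted column; an explicit NULL is still allowed → nullable.
- status: declared NOT NULL → not nullable.
- course_id: part of the PRIMARY KEY, which implies NOT NULL → not nullable.
- name: no NOT NULL constraint applies → nullable.
- capacity: DEFAULT only fills an omitted column; an explicit NULL is still allowed → nullable.
- level: CHECK does not forbid NULL (a CHECK constraint passes when its expression is NULL) → nullable.
- gpa: declared NOT NULL → not nullable.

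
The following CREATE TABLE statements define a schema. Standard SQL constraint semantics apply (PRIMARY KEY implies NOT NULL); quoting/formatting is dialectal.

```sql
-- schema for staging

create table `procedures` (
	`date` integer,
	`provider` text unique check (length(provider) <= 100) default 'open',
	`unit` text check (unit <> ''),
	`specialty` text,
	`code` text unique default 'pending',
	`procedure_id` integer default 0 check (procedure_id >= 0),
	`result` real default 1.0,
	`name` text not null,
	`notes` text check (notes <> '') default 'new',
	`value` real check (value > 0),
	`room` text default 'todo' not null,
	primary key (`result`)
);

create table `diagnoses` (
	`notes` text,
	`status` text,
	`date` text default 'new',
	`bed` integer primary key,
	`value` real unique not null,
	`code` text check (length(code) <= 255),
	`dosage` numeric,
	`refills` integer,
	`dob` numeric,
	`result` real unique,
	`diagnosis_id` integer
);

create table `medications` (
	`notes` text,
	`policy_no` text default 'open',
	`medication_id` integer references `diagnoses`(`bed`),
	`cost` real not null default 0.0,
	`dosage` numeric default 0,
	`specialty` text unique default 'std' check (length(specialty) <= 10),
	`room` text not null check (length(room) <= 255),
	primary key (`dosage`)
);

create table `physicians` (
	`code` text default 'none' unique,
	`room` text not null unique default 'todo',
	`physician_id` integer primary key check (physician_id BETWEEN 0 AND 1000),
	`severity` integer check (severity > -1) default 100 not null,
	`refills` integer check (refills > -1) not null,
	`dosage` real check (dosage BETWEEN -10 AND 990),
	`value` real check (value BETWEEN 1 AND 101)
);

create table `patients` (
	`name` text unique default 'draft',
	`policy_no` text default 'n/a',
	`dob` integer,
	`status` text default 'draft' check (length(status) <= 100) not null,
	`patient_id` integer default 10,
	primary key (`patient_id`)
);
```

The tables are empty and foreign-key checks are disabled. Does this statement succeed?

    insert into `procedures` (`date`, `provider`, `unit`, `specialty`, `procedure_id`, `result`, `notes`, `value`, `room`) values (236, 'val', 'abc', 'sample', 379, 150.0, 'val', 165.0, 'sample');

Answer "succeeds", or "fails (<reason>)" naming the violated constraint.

name is omitted from the column list and has no DEFAULT, so it would receive NULL.
But name is declared NOT NULL.

fails (NOT NULL on name)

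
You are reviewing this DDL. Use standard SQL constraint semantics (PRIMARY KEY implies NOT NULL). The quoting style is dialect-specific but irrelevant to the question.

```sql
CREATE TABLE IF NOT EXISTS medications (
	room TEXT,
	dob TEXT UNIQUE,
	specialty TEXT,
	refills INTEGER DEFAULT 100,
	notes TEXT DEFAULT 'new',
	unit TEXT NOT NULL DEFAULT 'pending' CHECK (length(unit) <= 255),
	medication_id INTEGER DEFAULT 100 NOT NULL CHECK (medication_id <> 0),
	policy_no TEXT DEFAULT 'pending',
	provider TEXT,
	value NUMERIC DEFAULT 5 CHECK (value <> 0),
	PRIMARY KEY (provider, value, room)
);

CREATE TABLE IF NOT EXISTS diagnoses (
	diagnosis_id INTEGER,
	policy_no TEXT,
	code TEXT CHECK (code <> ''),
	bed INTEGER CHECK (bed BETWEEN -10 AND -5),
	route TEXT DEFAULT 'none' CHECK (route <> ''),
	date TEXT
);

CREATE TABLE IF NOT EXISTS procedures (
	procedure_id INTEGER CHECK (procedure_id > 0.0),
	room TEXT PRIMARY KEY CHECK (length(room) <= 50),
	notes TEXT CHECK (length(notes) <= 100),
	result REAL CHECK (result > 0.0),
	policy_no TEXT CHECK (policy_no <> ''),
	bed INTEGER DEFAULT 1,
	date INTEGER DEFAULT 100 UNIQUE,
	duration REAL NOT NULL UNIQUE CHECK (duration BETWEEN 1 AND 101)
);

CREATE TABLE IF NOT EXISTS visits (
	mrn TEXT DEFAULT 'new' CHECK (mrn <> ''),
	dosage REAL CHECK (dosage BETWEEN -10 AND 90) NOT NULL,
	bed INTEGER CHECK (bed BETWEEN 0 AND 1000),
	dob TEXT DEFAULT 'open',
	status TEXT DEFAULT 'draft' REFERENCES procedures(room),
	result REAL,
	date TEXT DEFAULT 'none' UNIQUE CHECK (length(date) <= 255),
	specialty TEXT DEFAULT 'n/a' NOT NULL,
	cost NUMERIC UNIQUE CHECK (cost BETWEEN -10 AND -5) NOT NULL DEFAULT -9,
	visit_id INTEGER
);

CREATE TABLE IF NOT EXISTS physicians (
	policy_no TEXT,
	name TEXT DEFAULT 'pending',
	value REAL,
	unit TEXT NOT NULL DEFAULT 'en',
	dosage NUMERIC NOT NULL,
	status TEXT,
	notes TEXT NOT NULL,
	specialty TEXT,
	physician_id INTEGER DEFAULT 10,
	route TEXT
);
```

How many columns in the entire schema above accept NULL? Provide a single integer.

medications: 5 nullable (dob, specialty, refills, notes, policy_no — PK (provider, value, room) and explicit NOT NULL columns excluded).
diagnoses: 6 nullable (diagnosis_id, policy_no, code, bed, route, date — PK none and explicit NOT NULL columns excluded).
procedures: 6 nullable (procedure_id, notes, result, policy_no, bed, date — PK (room) and explicit NOT NULL columns excluded).
visits: 7 nullable (mrn, bed, dob, status, result, date, visit_id — PK none and explicit NOT NULL columns excluded).
physicians: 7 nullable (policy_no, name, value, status, specialty, physician_id, route — PK none and explicit NOT NULL columns excluded).
Total: 5 + 6 + 6 + 7 + 7 = 31.

31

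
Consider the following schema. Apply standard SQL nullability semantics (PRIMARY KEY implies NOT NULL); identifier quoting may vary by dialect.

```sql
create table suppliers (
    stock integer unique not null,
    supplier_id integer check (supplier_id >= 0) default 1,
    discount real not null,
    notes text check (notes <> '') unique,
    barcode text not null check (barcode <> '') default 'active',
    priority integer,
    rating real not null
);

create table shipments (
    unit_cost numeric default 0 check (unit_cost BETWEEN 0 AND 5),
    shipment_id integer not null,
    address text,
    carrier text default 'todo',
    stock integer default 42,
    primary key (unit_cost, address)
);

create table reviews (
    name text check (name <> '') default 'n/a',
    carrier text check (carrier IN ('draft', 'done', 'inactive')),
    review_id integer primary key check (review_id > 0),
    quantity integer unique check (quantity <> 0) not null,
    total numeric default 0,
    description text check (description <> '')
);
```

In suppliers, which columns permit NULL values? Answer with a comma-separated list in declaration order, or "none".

supplier_id, notes, priority

- stock: declared NOT NULL → not nullable.
- supplier_id: CHECK does not forbid NULL (a CHECK constraint passes when its expression is NULL) → nullable.
- discount: declared NOT NULL → not nullable.
- notes: CHECK does not forbid NULL (a CHECK constraint passes when its expression is NULL) → nullable.
- barcode: declared NOT NULL → not nullable.
- priority: no NOT NULL constraint applies → nullable.
- rating: declared NOT NULL → not nullable.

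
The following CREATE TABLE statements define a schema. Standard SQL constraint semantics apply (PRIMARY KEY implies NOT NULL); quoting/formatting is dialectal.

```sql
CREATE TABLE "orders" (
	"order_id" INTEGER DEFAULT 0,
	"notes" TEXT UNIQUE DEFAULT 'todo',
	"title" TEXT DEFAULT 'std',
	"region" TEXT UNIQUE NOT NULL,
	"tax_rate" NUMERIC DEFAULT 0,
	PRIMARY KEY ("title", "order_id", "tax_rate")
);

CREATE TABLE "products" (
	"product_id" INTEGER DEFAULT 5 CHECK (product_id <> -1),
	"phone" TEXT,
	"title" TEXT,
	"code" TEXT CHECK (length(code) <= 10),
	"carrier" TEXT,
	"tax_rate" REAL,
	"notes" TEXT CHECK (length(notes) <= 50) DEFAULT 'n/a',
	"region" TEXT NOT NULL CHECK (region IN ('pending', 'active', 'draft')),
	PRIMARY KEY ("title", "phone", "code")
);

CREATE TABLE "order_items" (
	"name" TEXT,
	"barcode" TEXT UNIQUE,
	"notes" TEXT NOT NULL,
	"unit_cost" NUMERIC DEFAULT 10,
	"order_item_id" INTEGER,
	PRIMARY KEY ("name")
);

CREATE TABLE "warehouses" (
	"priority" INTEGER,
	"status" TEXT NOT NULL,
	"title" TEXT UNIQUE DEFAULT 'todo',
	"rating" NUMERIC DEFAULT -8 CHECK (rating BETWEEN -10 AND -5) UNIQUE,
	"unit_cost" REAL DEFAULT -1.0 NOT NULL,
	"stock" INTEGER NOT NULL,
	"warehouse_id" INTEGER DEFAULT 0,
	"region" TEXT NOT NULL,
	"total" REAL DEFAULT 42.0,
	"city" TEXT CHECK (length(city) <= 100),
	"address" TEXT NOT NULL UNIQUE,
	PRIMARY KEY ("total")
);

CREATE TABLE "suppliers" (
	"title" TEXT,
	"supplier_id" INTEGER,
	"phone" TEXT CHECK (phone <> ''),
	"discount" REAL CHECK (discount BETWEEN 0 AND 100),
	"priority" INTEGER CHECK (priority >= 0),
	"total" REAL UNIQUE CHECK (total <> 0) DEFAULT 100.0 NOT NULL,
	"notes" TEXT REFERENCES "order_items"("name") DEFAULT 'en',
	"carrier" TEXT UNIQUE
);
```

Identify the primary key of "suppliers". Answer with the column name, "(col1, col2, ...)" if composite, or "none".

none

No column is declared PRIMARY KEY inline, and there is no table-level PRIMARY KEY clause in suppliers.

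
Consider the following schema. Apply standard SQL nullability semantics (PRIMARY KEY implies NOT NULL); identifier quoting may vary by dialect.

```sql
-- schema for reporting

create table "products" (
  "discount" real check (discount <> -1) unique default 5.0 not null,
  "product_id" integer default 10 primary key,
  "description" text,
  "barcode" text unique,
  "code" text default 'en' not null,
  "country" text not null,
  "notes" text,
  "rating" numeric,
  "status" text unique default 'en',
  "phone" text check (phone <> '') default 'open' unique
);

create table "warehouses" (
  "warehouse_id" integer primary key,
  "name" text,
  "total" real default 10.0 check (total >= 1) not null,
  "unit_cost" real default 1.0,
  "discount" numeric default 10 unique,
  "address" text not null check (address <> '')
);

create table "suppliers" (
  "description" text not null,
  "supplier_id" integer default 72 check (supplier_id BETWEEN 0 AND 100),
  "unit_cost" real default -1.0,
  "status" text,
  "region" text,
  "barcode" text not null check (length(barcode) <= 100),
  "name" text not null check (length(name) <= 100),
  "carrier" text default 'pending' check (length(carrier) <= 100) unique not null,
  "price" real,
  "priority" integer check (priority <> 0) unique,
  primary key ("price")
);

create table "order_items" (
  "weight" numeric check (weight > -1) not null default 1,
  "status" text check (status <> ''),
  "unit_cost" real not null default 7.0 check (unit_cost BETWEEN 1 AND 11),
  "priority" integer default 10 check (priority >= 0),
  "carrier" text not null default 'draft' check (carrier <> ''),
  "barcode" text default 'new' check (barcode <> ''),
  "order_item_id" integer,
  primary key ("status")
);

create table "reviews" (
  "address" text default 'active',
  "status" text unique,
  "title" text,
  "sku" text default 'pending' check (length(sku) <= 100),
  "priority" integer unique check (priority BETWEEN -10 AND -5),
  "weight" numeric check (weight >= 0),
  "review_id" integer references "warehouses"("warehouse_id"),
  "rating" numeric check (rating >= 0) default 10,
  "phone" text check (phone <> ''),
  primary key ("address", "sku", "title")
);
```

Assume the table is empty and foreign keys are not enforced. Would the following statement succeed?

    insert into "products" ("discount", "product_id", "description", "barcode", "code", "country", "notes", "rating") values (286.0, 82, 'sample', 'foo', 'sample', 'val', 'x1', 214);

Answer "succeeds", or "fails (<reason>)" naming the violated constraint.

NOT NULL columns: code is supplied; country is supplied; discount is supplied; product_id is supplied.
CHECK constraints: 286.0 satisfies (discount <> -1).
No constraint is violated.

succeeds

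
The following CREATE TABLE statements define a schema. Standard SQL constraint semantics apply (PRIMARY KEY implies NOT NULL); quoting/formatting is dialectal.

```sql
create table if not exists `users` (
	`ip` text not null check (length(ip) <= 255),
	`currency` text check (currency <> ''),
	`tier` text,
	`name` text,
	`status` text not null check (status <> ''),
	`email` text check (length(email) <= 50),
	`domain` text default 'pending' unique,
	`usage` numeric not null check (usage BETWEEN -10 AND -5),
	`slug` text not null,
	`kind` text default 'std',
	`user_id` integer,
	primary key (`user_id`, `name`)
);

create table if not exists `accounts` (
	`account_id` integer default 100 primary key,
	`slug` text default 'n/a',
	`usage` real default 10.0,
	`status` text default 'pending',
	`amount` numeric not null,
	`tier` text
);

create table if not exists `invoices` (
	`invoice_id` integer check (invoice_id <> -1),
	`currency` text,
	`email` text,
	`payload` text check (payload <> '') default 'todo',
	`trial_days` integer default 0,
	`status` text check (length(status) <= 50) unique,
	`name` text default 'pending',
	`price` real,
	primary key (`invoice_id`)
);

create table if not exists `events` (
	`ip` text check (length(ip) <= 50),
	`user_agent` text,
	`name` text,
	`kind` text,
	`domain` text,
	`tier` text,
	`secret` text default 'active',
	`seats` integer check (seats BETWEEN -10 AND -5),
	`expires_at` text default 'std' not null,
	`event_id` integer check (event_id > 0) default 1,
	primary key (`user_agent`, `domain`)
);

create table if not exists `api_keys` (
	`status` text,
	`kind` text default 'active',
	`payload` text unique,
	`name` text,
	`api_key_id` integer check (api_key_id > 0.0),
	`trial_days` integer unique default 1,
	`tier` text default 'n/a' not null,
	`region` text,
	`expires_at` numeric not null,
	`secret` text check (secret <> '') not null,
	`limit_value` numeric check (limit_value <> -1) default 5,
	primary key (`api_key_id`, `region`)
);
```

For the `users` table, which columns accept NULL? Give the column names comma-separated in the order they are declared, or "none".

- ip: declared NOT NULL → not nullable.
- currency: CHECK does not forbid NULL (a CHECK constraint passes when its expression is NULL) → nullable.
- tier: no NOT NULL constraint applies → nullable.
- name: part of the PRIMARY KEY, which implies NOT NULL → not nullable.
- status: declared NOT NULL → not nullable.
- email: CHECK does not forbid NULL (a CHECK constraint passes when its expression is NULL) → nullable.
- domain: UNIQUE does not imply NOT NULL → nullable.
- usage: declared NOT NULL → not nullable.
- slug: declared NOT NULL → not nullable.
- kind: DEFAULT only fills an omitted column; an explicit NULL is still allowed → nullable.
- user_id: part of the PRIMARY KEY, which implies NOT NULL → not nullable.

currency, tier, email, domain, kind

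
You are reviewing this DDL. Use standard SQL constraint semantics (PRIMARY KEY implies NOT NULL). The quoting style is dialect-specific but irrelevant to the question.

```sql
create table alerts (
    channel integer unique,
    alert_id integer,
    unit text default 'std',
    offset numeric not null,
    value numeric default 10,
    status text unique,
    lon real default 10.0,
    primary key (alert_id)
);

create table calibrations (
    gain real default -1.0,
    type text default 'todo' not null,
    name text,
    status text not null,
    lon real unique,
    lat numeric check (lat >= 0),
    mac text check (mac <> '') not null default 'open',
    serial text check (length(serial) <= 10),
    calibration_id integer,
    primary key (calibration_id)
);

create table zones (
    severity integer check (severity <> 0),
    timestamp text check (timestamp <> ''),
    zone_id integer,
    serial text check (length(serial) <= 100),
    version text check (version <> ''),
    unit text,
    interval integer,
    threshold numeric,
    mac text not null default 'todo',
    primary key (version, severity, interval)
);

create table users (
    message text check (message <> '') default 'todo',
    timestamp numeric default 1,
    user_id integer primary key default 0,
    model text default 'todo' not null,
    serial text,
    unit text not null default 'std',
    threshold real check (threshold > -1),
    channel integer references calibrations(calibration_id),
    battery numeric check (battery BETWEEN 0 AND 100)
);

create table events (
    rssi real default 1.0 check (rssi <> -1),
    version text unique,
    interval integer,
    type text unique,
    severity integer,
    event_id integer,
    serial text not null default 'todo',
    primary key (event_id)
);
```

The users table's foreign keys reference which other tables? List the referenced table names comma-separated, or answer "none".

calibrations

- channel REFERENCES calibrations(calibration_id).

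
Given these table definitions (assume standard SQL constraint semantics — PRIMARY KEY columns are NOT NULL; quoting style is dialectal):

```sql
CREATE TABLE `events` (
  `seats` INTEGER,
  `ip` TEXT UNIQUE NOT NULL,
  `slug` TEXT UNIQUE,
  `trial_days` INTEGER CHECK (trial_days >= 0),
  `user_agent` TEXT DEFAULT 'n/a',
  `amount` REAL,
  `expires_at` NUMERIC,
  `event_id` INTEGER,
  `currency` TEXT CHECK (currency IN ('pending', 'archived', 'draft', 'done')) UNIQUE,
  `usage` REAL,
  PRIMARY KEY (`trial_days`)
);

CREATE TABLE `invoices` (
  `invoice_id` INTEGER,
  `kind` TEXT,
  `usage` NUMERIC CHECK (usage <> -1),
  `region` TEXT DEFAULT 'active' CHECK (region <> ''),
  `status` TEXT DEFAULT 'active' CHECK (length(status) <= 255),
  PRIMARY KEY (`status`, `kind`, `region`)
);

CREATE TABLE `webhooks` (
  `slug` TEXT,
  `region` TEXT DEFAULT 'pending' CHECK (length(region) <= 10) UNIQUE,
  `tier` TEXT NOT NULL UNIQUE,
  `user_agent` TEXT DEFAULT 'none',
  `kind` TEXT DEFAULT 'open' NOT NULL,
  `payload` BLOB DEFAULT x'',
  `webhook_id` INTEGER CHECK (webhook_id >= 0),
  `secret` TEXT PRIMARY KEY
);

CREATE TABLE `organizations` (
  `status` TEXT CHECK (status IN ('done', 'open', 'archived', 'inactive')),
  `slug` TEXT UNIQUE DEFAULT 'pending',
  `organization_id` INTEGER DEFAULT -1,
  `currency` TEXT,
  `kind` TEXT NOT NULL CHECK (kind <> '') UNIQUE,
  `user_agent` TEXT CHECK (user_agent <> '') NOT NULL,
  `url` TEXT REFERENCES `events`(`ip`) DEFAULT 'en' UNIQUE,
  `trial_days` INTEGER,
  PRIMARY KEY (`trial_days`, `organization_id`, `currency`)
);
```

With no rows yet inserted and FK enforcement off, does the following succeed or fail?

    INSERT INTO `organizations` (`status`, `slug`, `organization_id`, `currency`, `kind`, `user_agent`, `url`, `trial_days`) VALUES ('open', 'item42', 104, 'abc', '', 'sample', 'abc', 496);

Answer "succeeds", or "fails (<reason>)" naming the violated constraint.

fails (CHECK on kind)

The value '' for kind violates CHECK (kind <> '').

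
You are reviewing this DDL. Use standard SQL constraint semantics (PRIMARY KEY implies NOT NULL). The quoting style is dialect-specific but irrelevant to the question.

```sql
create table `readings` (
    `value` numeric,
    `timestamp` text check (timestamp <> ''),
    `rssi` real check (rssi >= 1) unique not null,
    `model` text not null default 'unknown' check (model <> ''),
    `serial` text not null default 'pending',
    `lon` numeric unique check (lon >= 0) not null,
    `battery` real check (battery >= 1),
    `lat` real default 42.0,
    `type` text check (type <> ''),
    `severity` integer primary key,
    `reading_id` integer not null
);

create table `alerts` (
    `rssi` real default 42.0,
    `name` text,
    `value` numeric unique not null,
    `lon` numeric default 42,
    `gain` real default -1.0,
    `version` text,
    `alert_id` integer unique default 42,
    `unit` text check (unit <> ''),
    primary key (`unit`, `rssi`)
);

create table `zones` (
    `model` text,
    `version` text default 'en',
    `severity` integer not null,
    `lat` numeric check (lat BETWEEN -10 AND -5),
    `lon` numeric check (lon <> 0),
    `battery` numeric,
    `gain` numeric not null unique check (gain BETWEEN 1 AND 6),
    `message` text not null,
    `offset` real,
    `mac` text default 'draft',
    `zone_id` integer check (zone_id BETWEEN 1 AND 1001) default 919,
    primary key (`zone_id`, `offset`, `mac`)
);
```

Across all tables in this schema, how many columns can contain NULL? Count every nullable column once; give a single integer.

15

readings: 5 nullable (value, timestamp, battery, lat, type — PK (severity) and explicit NOT NULL columns excluded).
alerts: 5 nullable (name, lon, gain, version, alert_id — PK (unit, rssi) and explicit NOT NULL columns excluded).
zones: 5 nullable (model, version, lat, lon, battery — PK (zone_id, offset, mac) and explicit NOT NULL columns excluded).
Total: 5 + 5 + 5 = 15.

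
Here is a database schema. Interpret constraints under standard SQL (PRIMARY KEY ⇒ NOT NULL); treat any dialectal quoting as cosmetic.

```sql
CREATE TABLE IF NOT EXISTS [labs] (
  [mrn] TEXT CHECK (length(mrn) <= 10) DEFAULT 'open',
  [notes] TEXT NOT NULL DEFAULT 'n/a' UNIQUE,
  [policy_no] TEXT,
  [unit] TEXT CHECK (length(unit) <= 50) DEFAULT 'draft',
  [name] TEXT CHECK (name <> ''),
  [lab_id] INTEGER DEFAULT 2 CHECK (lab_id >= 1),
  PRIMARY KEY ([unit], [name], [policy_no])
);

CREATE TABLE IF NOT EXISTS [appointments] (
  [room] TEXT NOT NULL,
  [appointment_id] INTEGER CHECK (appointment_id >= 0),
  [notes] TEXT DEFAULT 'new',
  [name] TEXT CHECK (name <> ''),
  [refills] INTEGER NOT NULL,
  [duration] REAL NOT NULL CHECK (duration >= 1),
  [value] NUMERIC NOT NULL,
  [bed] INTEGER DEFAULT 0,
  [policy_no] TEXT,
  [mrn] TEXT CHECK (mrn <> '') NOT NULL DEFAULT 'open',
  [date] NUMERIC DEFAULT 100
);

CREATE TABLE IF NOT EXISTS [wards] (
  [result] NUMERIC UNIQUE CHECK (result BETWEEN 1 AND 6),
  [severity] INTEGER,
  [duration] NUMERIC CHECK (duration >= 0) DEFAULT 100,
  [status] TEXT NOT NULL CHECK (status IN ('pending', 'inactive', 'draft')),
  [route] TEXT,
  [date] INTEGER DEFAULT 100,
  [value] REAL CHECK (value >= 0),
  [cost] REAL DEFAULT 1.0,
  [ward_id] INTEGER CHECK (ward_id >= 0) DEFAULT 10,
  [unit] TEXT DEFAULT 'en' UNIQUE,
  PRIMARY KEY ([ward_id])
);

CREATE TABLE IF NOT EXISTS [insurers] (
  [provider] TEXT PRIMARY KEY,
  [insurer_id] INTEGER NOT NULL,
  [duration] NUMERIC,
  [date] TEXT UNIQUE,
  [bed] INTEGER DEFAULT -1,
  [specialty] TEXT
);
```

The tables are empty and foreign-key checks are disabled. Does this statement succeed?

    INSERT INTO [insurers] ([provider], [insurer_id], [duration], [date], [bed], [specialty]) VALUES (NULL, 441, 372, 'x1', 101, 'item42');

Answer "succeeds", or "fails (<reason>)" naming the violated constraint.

provider is explicitly set to NULL, but provider is part of the PRIMARY KEY (implied NOT NULL).

fails (NOT NULL on provider)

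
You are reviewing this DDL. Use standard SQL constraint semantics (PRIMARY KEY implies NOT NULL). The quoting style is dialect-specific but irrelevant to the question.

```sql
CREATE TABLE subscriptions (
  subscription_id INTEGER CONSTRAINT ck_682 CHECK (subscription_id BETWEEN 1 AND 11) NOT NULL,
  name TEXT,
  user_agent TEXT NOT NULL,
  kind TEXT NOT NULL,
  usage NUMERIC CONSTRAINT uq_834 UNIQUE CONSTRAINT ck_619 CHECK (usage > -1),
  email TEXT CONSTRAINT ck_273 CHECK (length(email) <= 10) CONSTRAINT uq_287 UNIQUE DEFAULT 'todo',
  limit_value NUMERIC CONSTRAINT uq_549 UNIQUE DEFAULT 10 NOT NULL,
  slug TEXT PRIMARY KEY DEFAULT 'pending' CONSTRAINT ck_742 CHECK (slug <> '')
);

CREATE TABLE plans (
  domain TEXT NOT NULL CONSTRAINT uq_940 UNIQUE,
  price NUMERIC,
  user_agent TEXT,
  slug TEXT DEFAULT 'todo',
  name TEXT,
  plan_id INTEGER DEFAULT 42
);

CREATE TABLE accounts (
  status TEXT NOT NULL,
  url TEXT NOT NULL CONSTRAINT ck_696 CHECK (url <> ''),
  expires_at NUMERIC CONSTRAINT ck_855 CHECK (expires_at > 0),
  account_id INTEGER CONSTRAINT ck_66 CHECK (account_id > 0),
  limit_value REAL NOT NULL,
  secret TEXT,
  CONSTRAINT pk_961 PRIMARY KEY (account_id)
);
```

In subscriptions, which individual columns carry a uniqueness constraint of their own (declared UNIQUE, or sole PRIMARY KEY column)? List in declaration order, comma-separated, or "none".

usage, email, limit_value, slug

- subscription_id: no UNIQUE or single-column PK constraint.
- name: no UNIQUE or single-column PK constraint.
- user_agent: no UNIQUE or single-column PK constraint.
- kind: no UNIQUE or single-column PK constraint.
- usage: declared UNIQUE → unique.
- email: declared UNIQUE → unique.
- limit_value: declared UNIQUE → unique.
- slug: single-column PRIMARY KEY → unique.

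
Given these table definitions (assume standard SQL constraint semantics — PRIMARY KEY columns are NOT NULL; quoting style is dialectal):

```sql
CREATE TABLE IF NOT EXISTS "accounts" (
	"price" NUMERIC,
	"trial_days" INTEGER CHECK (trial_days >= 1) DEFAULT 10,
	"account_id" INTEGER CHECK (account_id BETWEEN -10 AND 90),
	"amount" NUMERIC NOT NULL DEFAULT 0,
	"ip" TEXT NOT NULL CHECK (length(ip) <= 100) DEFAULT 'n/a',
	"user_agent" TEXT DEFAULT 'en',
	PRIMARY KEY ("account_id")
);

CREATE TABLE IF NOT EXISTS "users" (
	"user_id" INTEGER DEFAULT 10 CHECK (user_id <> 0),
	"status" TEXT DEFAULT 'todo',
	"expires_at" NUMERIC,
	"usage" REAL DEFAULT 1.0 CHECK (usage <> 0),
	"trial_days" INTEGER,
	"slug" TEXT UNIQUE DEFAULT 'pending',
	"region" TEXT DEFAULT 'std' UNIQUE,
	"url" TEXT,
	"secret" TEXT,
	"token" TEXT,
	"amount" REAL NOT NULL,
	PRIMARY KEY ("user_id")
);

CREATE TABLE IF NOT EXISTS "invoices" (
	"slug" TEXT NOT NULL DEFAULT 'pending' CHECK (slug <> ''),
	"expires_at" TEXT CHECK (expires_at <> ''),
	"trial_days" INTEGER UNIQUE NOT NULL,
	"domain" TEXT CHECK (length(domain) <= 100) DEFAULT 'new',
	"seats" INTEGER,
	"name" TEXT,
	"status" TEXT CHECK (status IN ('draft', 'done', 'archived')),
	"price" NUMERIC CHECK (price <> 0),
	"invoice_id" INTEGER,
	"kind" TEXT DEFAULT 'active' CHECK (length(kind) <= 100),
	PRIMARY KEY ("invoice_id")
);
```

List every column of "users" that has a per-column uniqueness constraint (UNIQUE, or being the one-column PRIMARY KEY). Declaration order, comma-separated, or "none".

- user_id: single-column PRIMARY KEY → unique.
- status: no UNIQUE or single-column PK constraint.
- expires_at: no UNIQUE or single-column PK constraint.
- usage: no UNIQUE or single-column PK constraint.
- trial_days: no UNIQUE or single-column PK constraint.
- slug: declared UNIQUE → unique.
- region: declared UNIQUE → unique.
- url: no UNIQUE or single-column PK constraint.
- secret: no UNIQUE or single-column PK constraint.
- token: no UNIQUE or single-column PK constraint.
- amount: no UNIQUE or single-column PK constraint.

user_id, slug, region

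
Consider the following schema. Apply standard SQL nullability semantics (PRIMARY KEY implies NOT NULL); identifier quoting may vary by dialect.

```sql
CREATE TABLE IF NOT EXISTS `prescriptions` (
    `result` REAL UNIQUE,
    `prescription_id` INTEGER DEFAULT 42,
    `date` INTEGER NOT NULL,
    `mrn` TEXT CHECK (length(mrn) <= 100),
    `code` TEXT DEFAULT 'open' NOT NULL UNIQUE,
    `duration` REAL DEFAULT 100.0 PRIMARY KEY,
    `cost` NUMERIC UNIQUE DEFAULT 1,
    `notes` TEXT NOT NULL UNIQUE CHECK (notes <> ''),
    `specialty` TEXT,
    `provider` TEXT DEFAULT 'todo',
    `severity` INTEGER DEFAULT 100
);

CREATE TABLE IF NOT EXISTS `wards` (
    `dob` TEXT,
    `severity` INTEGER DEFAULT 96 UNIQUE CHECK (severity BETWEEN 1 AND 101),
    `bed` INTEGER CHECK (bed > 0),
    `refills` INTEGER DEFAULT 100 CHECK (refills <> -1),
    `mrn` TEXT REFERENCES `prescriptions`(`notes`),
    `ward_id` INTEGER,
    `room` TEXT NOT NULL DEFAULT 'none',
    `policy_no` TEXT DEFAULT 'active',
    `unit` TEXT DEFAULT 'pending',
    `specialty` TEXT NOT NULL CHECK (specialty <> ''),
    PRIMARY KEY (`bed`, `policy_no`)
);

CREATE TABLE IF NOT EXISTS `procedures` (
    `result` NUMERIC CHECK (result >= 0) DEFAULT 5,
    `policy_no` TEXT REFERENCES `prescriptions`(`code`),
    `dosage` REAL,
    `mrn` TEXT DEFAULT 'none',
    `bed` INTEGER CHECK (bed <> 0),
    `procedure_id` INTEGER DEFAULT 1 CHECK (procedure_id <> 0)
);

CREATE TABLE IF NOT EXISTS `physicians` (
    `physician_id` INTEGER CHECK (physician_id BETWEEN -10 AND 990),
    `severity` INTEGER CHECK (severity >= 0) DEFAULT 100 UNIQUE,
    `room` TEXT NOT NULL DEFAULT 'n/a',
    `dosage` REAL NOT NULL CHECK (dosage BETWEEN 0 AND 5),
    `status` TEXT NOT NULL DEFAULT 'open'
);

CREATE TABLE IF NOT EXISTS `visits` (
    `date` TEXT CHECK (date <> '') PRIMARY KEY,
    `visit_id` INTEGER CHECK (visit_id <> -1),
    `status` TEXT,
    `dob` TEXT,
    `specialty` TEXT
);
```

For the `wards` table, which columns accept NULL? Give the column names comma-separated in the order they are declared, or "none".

dob, severity, refills, mrn, ward_id, unit

- dob: no NOT NULL constraint applies → nullable.
- severity: CHECK does not forbid NULL (a CHECK constraint passes when its expression is NULL) → nullable.
- bed: part of the PRIMARY KEY, which implies NOT NULL → not nullable.
- refills: CHECK does not forbid NULL (a CHECK constraint passes when its expression is NULL) → nullable.
- mrn: a foreign key column may be NULL unless separately constrained → nullable.
- ward_id: no NOT NULL constraint applies → nullable.
- room: declared NOT NULL → not nullable.
- policy_no: part of the PRIMARY KEY, which implies NOT NULL → not nullable.
- unit: DEFAULT only fills an omitted column; an explicit NULL is still allowed → nullable.
- specialty: declared NOT NULL → not nullable.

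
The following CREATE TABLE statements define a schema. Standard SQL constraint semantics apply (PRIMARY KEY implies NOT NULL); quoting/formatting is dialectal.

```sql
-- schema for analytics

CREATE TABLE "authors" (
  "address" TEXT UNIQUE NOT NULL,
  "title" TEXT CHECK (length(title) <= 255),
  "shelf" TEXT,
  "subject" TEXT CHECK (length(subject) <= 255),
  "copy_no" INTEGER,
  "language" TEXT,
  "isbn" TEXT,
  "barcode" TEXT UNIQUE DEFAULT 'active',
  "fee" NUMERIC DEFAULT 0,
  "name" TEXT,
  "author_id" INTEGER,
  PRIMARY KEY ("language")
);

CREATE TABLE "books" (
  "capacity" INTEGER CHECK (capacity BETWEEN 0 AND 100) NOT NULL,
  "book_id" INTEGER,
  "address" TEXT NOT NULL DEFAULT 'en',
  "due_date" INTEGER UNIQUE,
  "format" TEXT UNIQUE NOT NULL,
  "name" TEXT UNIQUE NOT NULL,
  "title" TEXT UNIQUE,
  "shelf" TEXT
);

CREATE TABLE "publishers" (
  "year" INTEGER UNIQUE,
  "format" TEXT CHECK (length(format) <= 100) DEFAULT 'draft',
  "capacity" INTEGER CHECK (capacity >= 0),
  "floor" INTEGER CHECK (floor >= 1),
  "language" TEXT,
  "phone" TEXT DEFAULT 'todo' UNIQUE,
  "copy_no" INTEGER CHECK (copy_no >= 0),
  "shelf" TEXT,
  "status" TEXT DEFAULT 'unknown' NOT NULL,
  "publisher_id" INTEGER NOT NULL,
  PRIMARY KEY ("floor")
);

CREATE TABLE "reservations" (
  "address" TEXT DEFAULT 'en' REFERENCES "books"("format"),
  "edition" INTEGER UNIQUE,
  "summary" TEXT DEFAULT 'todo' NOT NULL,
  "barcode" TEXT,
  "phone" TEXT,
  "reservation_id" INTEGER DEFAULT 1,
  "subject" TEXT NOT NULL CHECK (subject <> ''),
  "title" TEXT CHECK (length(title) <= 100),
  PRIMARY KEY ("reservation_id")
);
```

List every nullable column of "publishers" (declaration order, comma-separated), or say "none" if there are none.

- year: UNIQUE does not imply NOT NULL → nullable.
- format: CHECK does not forbid NULL (a CHECK constraint passes when its expression is NULL) → nullable.
- capacity: CHECK does not forbid NULL (a CHECK constraint passes when its expression is NULL) → nullable.
- floor: part of the PRIMARY KEY, which implies NOT NULL → not nullable.
- language: no NOT NULL constraint applies → nullable.
- phone: UNIQUE does not imply NOT NULL → nullable.
- copy_no: CHECK does not forbid NULL (a CHECK constraint passes when its expression is NULL) → nullable.
- shelf: no NOT NULL constraint applies → nullable.
- status: declared NOT NULL → not nullable.
- publisher_id: declared NOT NULL → not nullable.

year, format, capacity, language, phone, copy_no, shelf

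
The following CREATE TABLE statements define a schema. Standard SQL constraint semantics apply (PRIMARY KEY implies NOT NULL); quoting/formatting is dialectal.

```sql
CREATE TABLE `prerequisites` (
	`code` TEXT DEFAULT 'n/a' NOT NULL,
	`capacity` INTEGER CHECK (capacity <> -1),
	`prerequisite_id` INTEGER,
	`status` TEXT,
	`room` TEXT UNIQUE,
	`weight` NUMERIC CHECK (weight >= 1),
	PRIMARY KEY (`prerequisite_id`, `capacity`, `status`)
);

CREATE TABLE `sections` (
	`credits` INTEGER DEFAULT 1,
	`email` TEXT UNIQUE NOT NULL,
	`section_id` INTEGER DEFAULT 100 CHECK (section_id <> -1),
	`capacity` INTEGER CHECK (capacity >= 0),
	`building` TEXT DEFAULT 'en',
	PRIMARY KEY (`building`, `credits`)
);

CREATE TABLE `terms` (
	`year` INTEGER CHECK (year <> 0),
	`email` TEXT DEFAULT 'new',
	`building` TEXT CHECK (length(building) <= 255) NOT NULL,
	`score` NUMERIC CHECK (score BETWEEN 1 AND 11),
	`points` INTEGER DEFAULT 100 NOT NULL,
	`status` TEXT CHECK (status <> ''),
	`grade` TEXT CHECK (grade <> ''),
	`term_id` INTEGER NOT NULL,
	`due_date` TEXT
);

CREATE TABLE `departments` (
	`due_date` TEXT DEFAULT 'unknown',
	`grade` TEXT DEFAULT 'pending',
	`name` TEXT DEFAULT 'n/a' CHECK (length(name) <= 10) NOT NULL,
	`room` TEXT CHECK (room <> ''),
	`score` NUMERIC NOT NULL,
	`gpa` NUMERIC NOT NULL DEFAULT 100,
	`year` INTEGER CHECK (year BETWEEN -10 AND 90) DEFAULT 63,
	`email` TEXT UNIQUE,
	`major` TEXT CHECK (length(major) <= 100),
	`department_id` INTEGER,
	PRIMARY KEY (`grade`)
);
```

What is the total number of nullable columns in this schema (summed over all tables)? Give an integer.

prerequisites: 2 nullable (room, weight — PK (prerequisite_id, capacity, status) and explicit NOT NULL columns excluded).
sections: 2 nullable (section_id, capacity — PK (building, credits) and explicit NOT NULL columns excluded).
terms: 6 nullable (year, email, score, status, grade, due_date — PK none and explicit NOT NULL columns excluded).
departments: 6 nullable (due_date, room, year, email, major, department_id — PK (grade) and explicit NOT NULL columns excluded).
Total: 2 + 2 + 6 + 6 = 16.

16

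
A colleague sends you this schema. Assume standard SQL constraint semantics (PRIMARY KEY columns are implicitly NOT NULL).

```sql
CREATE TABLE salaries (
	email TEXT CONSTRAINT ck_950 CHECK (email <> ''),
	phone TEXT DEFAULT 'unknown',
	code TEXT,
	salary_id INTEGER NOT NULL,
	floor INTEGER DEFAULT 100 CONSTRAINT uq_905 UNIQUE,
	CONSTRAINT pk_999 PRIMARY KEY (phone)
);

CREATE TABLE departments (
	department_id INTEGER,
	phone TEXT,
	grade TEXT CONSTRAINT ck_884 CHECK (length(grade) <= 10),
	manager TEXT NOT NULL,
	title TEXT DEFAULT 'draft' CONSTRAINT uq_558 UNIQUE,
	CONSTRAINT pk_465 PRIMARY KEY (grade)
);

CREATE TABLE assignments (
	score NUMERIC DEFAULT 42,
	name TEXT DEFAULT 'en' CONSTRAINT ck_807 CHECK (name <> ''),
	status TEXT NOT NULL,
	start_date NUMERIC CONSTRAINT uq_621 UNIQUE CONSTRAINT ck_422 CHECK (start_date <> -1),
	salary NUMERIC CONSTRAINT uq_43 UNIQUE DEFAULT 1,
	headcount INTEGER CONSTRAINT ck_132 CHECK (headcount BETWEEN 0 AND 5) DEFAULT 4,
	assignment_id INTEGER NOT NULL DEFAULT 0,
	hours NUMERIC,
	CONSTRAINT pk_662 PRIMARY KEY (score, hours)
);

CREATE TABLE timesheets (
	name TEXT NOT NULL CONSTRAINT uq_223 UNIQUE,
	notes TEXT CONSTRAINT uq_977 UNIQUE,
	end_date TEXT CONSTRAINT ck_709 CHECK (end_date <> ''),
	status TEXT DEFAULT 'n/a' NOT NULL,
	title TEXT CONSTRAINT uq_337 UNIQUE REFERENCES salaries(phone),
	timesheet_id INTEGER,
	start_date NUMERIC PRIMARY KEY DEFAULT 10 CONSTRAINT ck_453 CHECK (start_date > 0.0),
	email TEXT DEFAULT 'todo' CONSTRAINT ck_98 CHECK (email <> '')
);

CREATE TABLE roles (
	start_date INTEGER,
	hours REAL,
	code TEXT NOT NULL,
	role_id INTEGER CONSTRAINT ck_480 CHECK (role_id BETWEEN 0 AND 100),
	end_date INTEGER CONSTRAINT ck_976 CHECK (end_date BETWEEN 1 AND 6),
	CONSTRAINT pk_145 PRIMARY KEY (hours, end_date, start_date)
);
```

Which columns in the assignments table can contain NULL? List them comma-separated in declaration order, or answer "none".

- score: part of the PRIMARY KEY, which implies NOT NULL → not nullable.
- name: CHECK does not forbid NULL (a CHECK constraint passes when its expression is NULL) → nullable.
- status: declared NOT NULL → not nullable.
- start_date: CHECK does not forbid NULL (a CHECK constraint passes when its expression is NULL) → nullable.
- salary: UNIQUE does not imply NOT NULL → nullable.
- headcount: CHECK does not forbid NULL (a CHECK constraint passes when its expression is NULL) → nullable.
- assignment_id: declared NOT NULL → not nullable.
- hours: part of the PRIMARY KEY, which implies NOT NULL → not nullable.

name, start_date, salary, headcount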